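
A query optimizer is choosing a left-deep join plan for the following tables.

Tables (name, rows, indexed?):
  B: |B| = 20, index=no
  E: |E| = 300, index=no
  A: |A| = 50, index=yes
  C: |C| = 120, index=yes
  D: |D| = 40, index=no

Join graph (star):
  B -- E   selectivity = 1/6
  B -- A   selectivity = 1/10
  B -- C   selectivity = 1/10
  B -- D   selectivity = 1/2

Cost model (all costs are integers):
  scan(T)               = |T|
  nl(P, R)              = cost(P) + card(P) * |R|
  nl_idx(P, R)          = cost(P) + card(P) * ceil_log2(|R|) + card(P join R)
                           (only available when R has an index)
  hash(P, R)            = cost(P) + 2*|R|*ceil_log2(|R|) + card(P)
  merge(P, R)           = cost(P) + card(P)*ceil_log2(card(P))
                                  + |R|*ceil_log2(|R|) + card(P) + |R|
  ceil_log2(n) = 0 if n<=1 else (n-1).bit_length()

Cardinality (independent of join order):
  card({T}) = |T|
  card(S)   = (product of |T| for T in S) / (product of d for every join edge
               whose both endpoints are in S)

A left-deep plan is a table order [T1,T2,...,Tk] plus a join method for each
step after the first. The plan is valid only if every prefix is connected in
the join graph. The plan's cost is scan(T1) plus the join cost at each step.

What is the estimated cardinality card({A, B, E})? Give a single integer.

Tables in S: A(50), B(20), E(300)
Edges inside S: B-E(d=6), B-A(d=10)
numerator = 50 * 20 * 300 = 300000
denominator = 6 * 10 = 60
card(S) = 300000 / 60 = 5000

5000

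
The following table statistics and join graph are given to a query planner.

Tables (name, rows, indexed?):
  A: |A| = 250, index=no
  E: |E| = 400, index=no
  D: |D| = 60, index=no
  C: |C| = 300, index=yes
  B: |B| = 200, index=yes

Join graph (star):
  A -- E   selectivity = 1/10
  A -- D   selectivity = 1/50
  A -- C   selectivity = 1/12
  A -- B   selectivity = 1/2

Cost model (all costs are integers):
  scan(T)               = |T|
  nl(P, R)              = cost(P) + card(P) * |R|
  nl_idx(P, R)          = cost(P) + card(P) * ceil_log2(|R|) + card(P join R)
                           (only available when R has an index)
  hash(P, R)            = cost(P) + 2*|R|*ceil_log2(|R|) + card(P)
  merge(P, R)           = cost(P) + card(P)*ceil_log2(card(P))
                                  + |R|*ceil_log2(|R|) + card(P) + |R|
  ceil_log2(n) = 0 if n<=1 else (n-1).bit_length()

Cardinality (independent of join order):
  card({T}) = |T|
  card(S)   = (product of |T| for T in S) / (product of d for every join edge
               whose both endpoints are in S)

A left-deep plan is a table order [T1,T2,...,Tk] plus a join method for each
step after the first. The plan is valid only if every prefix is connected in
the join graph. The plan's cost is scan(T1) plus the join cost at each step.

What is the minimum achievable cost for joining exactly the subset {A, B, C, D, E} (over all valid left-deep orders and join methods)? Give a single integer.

Selinger DP over subsets of {A,B,C,D,E}:
  {A}: scan cost=250, card=250
  {E}: scan cost=400, card=400
  {D}: scan cost=60, card=60
  {C}: scan cost=300, card=300
  {B}: scan cost=200, card=200
  {AE}: card=10000; try (A,hash)→4800, (E,merge)→6500, (A,merge)→6650, (E,hash)→7700, (E,nl)→100250, (A,nl)→100400; best=4800 via (A,hash)
  {AD}: card=300; try (D,hash)→1220, (A,merge)→2730, (D,merge)→2920, (A,hash)→4120, (A,nl)→15060, (D,nl)→15250; best=1220 via (D,hash)
  {AC}: card=6250; try (A,hash)→4600, (C,merge)→5500, (A,merge)→5550, (C,hash)→5900, (C,nl_idx)→8750, (C,nl)→75250 …(+1); best=4600 via (A,hash)
  {AB}: card=25000; try (B,hash)→3700, (A,merge)→4250, (B,merge)→4300, (A,hash)→4400, (B,nl_idx)→27250, (A,nl)→50200 …(+1); best=3700 via (B,hash)
  {ADE}: card=12000; try (E,merge)→8220, (E,hash)→8720, (D,hash)→15520, (E,nl)→121220, (D,merge)→155220, (D,nl)→604800; best=8220 via (E,merge)
  {ACE}: card=250000; try (E,hash)→18050, (C,hash)→20200, (E,merge)→96100, (C,merge)→157800, (C,nl_idx)→344800, (E,nl)→2504600 …(+1); best=18050 via (E,hash)
  {ABE}: card=1000000; try (B,hash)→18000, (E,hash)→35900, (B,merge)→156600, (E,merge)→407700, (B,nl_idx)→1084800, (B,nl)→2004800 …(+1); best=18000 via (B,hash)
  {ACD}: card=7500; try (C,hash)→6920, (C,merge)→7220, (C,nl_idx)→11420, (D,hash)→11570, (C,nl)→91220, (D,merge)→92520 …(+1); best=6920 via (C,hash)
  {ABD}: card=30000; try (B,hash)→4720, (B,merge)→6020, (D,hash)→29420, (B,nl_idx)→33620, (B,nl)→61220, (D,merge)→404120 …(+1); best=4720 via (B,hash)
  {ABC}: card=625000; try (B,hash)→14050, (C,hash)→34100, (B,merge)→93900, (C,merge)→406700, (B,nl_idx)→679600, (C,nl_idx)→853700 …(+2); best=14050 via (B,hash)
  {ACDE}: card=300000; try (E,hash)→21620, (C,hash)→25620, (E,merge)→115920, (C,merge)→191220, (D,hash)→268770, (C,nl_idx)→416220 …(+4); best=21620 via (E,hash)
  {ABDE}: card=1200000; try (B,hash)→23420, (E,hash)→41920, (B,merge)→190020, (E,merge)→488720, (D,hash)→1018720, (B,nl_idx)→1304220 …(+4); best=23420 via (B,hash)
  {ABCE}: card=25000000; try (B,hash)→271250, (E,hash)→646250, (C,hash)→1023400, (B,merge)→4769850, (E,merge)→13143050, (C,merge)→21021000 …(+5); best=271250 via (B,hash)
  {ABCD}: card=750000; try (B,hash)→17620, (C,hash)→40120, (B,merge)→113720, (C,merge)→487720, (D,hash)→639770, (B,nl_idx)→816920 …(+5); best=17620 via (B,hash)
  {ABCDE}: card=30000000; try (B,hash)→324820, (E,hash)→774820, (C,hash)→1228820, (B,merge)→6023420, (E,merge)→15771620, (D,hash)→25271970 …(+8); best=324820 via (B,hash)

324820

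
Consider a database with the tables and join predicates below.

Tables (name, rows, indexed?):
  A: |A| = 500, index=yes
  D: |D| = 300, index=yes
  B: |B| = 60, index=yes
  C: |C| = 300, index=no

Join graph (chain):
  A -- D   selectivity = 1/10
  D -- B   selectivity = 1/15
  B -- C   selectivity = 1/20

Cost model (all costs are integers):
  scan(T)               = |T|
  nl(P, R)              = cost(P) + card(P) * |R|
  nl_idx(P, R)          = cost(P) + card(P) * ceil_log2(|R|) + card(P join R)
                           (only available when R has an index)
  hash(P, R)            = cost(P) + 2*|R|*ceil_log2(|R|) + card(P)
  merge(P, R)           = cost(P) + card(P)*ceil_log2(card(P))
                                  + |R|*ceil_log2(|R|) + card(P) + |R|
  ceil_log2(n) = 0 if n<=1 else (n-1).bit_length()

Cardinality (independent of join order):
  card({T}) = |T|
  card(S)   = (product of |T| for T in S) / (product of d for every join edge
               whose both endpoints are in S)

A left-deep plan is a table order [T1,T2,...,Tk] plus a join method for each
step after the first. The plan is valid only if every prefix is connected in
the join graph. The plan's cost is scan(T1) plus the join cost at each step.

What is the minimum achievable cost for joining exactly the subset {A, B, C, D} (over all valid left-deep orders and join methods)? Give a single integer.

34620

Selinger DP over subsets of {A,B,C,D}:
  {A}: scan cost=500, card=500
  {D}: scan cost=300, card=300
  {B}: scan cost=60, card=60
  {C}: scan cost=300, card=300
  {AD}: card=15000; try (D,hash)→6400, (A,merge)→8300, (D,merge)→8500, (A,hash)→9600, (A,nl_idx)→18000, (D,nl_idx)→20000 …(+2); best=6400 via (D,hash)
  {BD}: card=1200; try (B,hash)→1320, (D,nl_idx)→1800, (B,nl_idx)→3300, (D,merge)→3480, (B,merge)→3720, (D,hash)→5520 …(+2); best=1320 via (B,hash)
  {BC}: card=900; try (B,hash)→1320, (B,nl_idx)→3000, (C,merge)→3480, (B,merge)→3720, (C,hash)→5520, (C,nl)→18060 …(+1); best=1320 via (B,hash)
  {ABD}: card=60000; try (A,hash)→11520, (A,merge)→20720, (B,hash)→22120, (A,nl_idx)→72120, (B,nl_idx)→156400, (B,merge)→231820 …(+2); best=11520 via (A,hash)
  {BCD}: card=18000; try (D,hash)→7620, (C,hash)→7920, (D,merge)→14220, (C,merge)→18720, (D,nl_idx)→27420, (D,nl)→271320 …(+1); best=7620 via (D,hash)
  {ABCD}: card=900000; try (A,hash)→34620, (C,hash)→76920, (A,merge)→300620, (C,merge)→1034520, (A,nl_idx)→1069620, (A,nl)→9007620 …(+1); best=34620 via (A,hash)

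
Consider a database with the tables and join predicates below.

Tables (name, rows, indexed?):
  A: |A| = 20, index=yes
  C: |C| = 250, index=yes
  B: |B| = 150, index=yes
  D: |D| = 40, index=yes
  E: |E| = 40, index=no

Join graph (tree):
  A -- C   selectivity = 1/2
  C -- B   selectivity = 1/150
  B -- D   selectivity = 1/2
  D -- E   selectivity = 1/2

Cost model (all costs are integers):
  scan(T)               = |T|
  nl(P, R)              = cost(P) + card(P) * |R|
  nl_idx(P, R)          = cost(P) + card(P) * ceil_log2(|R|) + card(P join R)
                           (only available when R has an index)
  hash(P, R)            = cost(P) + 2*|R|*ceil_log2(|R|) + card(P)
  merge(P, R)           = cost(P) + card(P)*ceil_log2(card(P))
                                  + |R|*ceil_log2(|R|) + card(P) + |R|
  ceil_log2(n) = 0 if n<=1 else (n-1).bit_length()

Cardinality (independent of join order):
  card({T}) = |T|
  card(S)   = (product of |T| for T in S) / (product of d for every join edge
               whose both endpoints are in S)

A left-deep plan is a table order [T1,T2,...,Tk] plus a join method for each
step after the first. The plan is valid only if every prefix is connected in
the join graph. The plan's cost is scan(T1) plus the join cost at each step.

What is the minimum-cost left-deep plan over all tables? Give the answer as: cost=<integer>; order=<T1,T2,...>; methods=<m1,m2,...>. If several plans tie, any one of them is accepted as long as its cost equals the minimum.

cost=55510; order=B,C,A,D,E; methods=nl_idx,hash,hash,hash

Selinger DP (subsets sized 1..n):
  {A}: scan cost=20, card=20
  {C}: scan cost=250, card=250
  {B}: scan cost=150, card=150
  {D}: scan cost=40, card=40
  {E}: scan cost=40, card=40
  {AC}: card=2500; try (A,hash)→700, (C,merge)→2390, (A,merge)→2620, (C,nl_idx)→2680, (A,nl_idx)→4000, (C,hash)→4040 …(+2); best=700 via (A,hash)
  {BC}: card=250; try (C,nl_idx)→1600, (B,nl_idx)→2500, (B,hash)→2900, (C,merge)→3750, (B,merge)→3850, (C,hash)→4300 …(+2); best=1600 via (C,nl_idx)
  {BD}: card=3000; try (D,hash)→780, (B,merge)→1670, (D,merge)→1780, (B,hash)→2480, (B,nl_idx)→3360, (D,nl_idx)→4050 …(+2); best=780 via (D,hash)
  {DE}: card=800; try (E,hash)→560, (D,hash)→560, (E,merge)→600, (D,merge)→600, (D,nl_idx)→1080, (E,nl)→1640 …(+1); best=560 via (E,hash)
  {ABC}: card=2500; try (A,hash)→2050, (A,merge)→3970, (A,nl_idx)→5350, (B,hash)→5600, (A,nl)→6600, (B,nl_idx)→23200 …(+2); best=2050 via (A,hash)
  {BCD}: card=5000; try (D,hash)→2330, (D,merge)→4130, (C,hash)→7780, (D,nl_idx)→8100, (D,nl)→11600, (C,nl_idx)→29780 …(+2); best=2330 via (D,hash)
  {BDE}: card=60000; try (B,hash)→3760, (E,hash)→4260, (B,merge)→10710, (E,merge)→40060, (B,nl_idx)→66960, (B,nl)→120560 …(+1); best=3760 via (B,hash)
  {ABCD}: card=50000; try (D,hash)→5030, (A,hash)→7530, (D,merge)→34830, (D,nl_idx)→67050, (A,merge)→72450, (A,nl_idx)→77330 …(+2); best=5030 via (D,hash)
  {BCDE}: card=100000; try (E,hash)→7810, (C,hash)→67760, (E,merge)→72610, (E,nl)→202330, (C,nl_idx)→583760, (C,merge)→1026010 …(+1); best=7810 via (E,hash)
  {ABCDE}: card=1000000; try (E,hash)→55510, (A,hash)→108010, (E,merge)→855310, (A,nl_idx)→1507810, (A,merge)→1807930, (E,nl)→2005030 …(+1); best=55510 via (E,hash)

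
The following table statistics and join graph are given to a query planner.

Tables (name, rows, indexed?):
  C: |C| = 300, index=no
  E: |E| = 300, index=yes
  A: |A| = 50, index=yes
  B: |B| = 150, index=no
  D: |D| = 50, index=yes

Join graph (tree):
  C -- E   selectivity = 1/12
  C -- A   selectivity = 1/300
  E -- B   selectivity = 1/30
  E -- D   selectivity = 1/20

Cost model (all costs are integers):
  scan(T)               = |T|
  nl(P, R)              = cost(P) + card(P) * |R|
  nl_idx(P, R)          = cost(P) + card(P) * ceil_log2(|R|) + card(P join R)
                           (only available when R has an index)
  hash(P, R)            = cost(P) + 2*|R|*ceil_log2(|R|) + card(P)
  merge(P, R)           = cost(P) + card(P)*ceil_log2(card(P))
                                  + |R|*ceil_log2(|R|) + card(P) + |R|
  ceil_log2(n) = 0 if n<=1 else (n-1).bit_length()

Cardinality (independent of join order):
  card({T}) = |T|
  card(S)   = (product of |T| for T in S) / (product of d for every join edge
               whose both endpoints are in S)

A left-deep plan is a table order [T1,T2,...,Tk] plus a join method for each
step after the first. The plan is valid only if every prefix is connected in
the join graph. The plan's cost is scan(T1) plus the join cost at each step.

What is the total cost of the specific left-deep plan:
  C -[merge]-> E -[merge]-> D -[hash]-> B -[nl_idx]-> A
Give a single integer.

710925

step 1: scan C: cost=300, card=300
step 2: join E via merge
    card(P join E) = 300*300/(12) = 7500
    cost = 300 + 300*9 + 300*9 + 300 + 300 = 6300
step 3: join D via merge
    card(P join D) = 7500*50/(20) = 18750
    cost = 6300 + 7500*13 + 50*6 + 7500 + 50 = 111650
step 4: join B via hash
    card(P join B) = 18750*150/(30) = 93750
    cost = 111650 + 2*150*8 + 18750 = 132800
step 5: join A via nl_idx
    card(P join A) = 93750*50/(300) = 15625
    cost = 132800 + 93750*6 + 15625 = 710925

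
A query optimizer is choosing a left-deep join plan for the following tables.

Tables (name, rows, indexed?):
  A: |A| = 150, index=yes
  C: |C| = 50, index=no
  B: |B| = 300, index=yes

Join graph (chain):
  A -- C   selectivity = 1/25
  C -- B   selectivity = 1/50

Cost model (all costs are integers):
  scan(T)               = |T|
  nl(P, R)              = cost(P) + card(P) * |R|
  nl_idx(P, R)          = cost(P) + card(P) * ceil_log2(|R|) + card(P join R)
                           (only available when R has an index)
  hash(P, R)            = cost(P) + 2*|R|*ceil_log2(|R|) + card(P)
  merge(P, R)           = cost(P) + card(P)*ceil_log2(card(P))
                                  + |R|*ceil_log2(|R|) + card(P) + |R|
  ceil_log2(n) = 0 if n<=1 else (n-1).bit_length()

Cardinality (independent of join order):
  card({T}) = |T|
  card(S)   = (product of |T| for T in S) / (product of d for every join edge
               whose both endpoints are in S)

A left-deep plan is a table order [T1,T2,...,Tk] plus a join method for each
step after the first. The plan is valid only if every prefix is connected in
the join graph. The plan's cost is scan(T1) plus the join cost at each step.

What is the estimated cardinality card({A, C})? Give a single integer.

Tables in S: A(150), C(50)
Edges inside S: A-C(d=25)
numerator = 150 * 50 = 7500
denominator = 25 = 25
card(S) = 7500 / 25 = 300

300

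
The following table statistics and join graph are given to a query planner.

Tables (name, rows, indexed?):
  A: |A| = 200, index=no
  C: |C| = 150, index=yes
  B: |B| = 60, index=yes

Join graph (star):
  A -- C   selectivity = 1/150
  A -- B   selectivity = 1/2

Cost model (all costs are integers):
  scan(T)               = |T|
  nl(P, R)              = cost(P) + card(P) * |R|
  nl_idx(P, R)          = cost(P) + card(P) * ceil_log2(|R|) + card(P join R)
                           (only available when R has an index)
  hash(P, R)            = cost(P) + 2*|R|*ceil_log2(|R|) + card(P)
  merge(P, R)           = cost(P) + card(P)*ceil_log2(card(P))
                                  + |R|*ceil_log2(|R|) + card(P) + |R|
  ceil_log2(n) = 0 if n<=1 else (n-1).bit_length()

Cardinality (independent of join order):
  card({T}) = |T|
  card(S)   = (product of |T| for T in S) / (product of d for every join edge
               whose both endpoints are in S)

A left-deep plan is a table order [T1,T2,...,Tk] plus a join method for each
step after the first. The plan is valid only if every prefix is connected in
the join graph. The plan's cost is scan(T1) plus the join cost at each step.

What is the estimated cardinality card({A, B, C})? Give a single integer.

Tables in S: A(200), B(60), C(150)
Edges inside S: A-C(d=150), A-B(d=2)
numerator = 200 * 60 * 150 = 1800000
denominator = 150 * 2 = 300
card(S) = 1800000 / 300 = 6000

6000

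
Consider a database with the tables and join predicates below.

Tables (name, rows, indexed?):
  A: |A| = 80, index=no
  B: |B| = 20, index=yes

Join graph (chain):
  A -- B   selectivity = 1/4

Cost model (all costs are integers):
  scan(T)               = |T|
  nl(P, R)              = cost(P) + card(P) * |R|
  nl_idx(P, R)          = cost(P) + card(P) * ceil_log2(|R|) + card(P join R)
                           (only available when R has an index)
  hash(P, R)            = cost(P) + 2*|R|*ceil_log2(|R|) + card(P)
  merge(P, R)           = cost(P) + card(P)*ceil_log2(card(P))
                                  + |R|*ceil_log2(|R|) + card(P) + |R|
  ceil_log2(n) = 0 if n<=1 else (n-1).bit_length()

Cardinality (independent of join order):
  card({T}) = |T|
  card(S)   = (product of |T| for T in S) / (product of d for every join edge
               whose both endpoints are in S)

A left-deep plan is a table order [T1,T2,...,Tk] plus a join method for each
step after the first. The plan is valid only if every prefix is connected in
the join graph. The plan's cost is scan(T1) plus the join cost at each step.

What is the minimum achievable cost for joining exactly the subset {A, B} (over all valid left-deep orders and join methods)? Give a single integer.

Selinger DP over subsets of {A,B}:
  {A}: scan cost=80, card=80
  {B}: scan cost=20, card=20
  {AB}: card=400; try (B,hash)→360, (A,merge)→780, (B,merge)→840, (B,nl_idx)→880, (A,hash)→1160, (A,nl)→1620 …(+1); best=360 via (B,hash)

360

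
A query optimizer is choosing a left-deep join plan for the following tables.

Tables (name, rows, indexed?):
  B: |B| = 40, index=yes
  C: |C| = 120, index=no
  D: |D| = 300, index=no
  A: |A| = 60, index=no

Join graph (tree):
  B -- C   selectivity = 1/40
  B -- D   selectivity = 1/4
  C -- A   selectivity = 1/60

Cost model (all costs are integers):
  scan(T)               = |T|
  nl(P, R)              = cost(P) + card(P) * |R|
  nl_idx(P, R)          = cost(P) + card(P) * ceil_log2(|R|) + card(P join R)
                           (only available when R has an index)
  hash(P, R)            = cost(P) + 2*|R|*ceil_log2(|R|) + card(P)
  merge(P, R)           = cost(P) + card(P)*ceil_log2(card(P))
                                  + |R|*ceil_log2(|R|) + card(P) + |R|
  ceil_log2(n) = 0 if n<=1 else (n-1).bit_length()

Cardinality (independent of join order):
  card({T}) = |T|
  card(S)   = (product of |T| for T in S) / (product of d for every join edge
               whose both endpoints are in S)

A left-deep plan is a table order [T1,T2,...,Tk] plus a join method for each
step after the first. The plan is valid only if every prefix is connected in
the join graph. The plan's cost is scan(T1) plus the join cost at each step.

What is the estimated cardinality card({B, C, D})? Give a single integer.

9000

Tables in S: B(40), C(120), D(300)
Edges inside S: B-C(d=40), B-D(d=4)
numerator = 40 * 120 * 300 = 1440000
denominator = 40 * 4 = 160
card(S) = 1440000 / 160 = 9000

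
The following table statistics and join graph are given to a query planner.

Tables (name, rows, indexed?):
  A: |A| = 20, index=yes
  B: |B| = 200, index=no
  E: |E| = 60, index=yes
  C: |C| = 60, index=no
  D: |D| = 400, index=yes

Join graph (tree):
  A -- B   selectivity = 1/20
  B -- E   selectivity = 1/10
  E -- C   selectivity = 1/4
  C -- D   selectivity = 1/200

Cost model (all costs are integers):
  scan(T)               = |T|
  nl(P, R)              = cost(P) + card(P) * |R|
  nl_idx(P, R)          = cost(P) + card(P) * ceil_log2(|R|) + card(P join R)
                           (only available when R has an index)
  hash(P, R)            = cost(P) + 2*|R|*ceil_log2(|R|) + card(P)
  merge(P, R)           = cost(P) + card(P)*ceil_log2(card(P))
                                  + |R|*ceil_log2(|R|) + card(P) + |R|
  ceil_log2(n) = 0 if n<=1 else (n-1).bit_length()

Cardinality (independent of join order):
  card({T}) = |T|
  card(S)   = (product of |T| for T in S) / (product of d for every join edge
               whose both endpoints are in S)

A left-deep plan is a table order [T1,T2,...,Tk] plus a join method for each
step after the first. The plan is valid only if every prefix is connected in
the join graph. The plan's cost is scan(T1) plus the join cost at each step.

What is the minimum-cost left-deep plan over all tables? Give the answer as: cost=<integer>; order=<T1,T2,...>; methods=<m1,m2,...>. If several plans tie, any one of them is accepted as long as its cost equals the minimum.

cost=28640; order=B,A,E,C,D; methods=hash,hash,hash,hash

Selinger DP (subsets sized 1..n):
  {A}: scan cost=20, card=20
  {B}: scan cost=200, card=200
  {E}: scan cost=60, card=60
  {C}: scan cost=60, card=60
  {D}: scan cost=400, card=400
  {AB}: card=200; try (A,hash)→600, (A,nl_idx)→1400, (B,merge)→1940, (A,merge)→2120, (B,hash)→3240, (B,nl)→4020 …(+1); best=600 via (A,hash)
  {BE}: card=1200; try (E,hash)→1120, (B,merge)→2280, (E,merge)→2420, (E,nl_idx)→2600, (B,hash)→3320, (B,nl)→12060 …(+1); best=1120 via (E,hash)
  {CE}: card=900; try (E,hash)→840, (C,hash)→840, (E,merge)→900, (C,merge)→900, (E,nl_idx)→1320, (E,nl)→3660 …(+1); best=840 via (E,hash)
  {CD}: card=120; try (D,nl_idx)→720, (C,hash)→1520, (D,merge)→4480, (C,merge)→4820, (D,hash)→7320, (D,nl)→24060 …(+1); best=720 via (D,nl_idx)
  {ABE}: card=1200; try (E,hash)→1520, (A,hash)→2520, (E,merge)→2820, (E,nl_idx)→3000, (A,nl_idx)→8320, (E,nl)→12600 …(+2); best=1520 via (E,hash)
  {BCE}: card=18000; try (C,hash)→3040, (B,hash)→4940, (B,merge)→12540, (C,merge)→15940, (C,nl)→73120, (B,nl)→180840; best=3040 via (C,hash)
  {CDE}: card=1800; try (E,hash)→1560, (E,merge)→2100, (E,nl_idx)→3240, (E,nl)→7920, (D,hash)→8940, (D,nl_idx)→10740 …(+2); best=1560 via (E,hash)
  {ABCE}: card=18000; try (C,hash)→3440, (C,merge)→16340, (A,hash)→21240, (C,nl)→73520, (A,nl_idx)→111040, (A,merge)→291160 …(+1); best=3440 via (C,hash)
  {BCDE}: card=36000; try (B,hash)→6560, (B,merge)→24960, (D,hash)→28240, (D,nl_idx)→201040, (D,merge)→295040, (B,nl)→361560 …(+1); best=6560 via (B,hash)
  {ABCDE}: card=36000; try (D,hash)→28640, (A,hash)→42760, (D,nl_idx)→201440, (A,nl_idx)→222560, (D,merge)→295440, (A,merge)→618680 …(+2); best=28640 via (D,hash)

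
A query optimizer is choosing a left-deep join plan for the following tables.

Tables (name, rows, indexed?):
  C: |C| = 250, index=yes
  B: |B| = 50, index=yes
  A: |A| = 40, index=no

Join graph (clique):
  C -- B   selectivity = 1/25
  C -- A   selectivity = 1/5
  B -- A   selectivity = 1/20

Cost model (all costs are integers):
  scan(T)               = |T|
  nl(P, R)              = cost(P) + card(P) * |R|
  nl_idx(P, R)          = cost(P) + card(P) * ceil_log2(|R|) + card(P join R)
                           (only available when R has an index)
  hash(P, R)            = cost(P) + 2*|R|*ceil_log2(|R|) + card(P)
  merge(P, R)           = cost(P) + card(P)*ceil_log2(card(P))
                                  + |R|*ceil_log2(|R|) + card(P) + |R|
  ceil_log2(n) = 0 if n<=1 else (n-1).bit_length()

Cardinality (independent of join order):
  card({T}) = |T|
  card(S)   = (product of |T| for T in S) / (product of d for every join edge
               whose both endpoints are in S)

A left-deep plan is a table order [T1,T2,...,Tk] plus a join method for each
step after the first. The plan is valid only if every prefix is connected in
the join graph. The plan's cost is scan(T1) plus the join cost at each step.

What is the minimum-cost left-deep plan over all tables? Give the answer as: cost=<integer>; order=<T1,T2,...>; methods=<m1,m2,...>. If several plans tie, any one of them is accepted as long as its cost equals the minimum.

Selinger DP (subsets sized 1..n):
  {C}: scan cost=250, card=250
  {B}: scan cost=50, card=50
  {A}: scan cost=40, card=40
  {BC}: card=500; try (C,nl_idx)→950, (B,hash)→1100, (B,nl_idx)→2250, (C,merge)→2650, (B,merge)→2850, (C,hash)→4100 …(+2); best=950 via (C,nl_idx)
  {AC}: card=2000; try (A,hash)→980, (C,nl_idx)→2360, (C,merge)→2570, (A,merge)→2780, (C,hash)→4080, (C,nl)→10040 …(+1); best=980 via (A,hash)
  {AB}: card=100; try (B,nl_idx)→380, (A,hash)→580, (B,merge)→670, (B,hash)→680, (A,merge)→680, (B,nl)→2040 …(+1); best=380 via (B,nl_idx)
  {ABC}: card=200; try (C,nl_idx)→1380, (A,hash)→1930, (C,merge)→3430, (B,hash)→3580, (C,hash)→4480, (A,merge)→6230 …(+5); best=1380 via (C,nl_idx)

cost=1380; order=A,B,C; methods=nl_idx,nl_idx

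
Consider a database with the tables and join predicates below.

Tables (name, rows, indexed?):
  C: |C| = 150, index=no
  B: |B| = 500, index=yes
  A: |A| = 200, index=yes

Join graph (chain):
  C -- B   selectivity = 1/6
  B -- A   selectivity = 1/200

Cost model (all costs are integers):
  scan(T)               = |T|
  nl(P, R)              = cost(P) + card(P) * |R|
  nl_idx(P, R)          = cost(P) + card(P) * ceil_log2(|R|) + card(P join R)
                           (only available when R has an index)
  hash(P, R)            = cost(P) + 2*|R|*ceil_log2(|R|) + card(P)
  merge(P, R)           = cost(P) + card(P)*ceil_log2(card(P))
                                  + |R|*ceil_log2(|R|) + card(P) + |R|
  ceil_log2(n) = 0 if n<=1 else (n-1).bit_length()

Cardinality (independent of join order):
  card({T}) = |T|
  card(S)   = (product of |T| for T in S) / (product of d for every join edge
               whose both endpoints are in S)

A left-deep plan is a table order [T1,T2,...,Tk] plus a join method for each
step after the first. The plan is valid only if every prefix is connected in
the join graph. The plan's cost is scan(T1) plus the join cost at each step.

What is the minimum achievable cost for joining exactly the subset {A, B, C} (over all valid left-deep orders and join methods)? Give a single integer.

Selinger DP over subsets of {A,B,C}:
  {C}: scan cost=150, card=150
  {B}: scan cost=500, card=500
  {A}: scan cost=200, card=200
  {BC}: card=12500; try (C,hash)→3400, (B,merge)→6500, (C,merge)→6850, (B,hash)→9300, (B,nl_idx)→14000, (B,nl)→75150 …(+1); best=3400 via (C,hash)
  {AB}: card=500; try (B,nl_idx)→2500, (A,hash)→4200, (A,nl_idx)→5000, (B,merge)→7000, (A,merge)→7300, (B,hash)→9400 …(+2); best=2500 via (B,nl_idx)
  {ABC}: card=12500; try (C,hash)→5400, (C,merge)→8850, (A,hash)→19100, (C,nl)→77500, (A,nl_idx)→115900, (A,merge)→192700 …(+1); best=5400 via (C,hash)

5400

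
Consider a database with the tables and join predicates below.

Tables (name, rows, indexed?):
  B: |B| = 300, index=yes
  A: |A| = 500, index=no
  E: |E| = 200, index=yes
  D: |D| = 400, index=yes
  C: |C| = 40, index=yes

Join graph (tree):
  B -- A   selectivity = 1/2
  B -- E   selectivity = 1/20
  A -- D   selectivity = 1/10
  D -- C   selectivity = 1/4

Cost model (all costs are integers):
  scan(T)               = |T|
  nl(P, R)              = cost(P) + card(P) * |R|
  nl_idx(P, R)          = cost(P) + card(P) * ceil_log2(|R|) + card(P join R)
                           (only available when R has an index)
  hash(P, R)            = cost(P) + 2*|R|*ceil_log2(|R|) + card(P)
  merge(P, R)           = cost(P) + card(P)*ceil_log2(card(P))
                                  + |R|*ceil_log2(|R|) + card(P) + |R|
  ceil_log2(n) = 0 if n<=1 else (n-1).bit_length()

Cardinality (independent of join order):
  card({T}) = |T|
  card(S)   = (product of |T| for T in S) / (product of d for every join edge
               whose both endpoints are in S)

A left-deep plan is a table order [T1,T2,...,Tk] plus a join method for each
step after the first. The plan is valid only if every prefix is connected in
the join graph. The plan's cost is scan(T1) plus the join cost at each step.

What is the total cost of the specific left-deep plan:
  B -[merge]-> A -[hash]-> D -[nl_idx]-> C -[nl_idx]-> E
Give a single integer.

step 1: scan B: cost=300, card=300
step 2: join A via merge
    card(P join A) = 300*500/(2) = 75000
    cost = 300 + 300*9 + 500*9 + 300 + 500 = 8300
step 3: join D via hash
    card(P join D) = 75000*400/(10) = 3000000
    cost = 8300 + 2*400*9 + 75000 = 90500
step 4: join C via nl_idx
    card(P join C) = 3000000*40/(4) = 30000000
    cost = 90500 + 3000000*6 + 30000000 = 48090500
step 5: join E via nl_idx
    card(P join E) = 30000000*200/(20) = 300000000
    cost = 48090500 + 30000000*8 + 300000000 = 588090500

588090500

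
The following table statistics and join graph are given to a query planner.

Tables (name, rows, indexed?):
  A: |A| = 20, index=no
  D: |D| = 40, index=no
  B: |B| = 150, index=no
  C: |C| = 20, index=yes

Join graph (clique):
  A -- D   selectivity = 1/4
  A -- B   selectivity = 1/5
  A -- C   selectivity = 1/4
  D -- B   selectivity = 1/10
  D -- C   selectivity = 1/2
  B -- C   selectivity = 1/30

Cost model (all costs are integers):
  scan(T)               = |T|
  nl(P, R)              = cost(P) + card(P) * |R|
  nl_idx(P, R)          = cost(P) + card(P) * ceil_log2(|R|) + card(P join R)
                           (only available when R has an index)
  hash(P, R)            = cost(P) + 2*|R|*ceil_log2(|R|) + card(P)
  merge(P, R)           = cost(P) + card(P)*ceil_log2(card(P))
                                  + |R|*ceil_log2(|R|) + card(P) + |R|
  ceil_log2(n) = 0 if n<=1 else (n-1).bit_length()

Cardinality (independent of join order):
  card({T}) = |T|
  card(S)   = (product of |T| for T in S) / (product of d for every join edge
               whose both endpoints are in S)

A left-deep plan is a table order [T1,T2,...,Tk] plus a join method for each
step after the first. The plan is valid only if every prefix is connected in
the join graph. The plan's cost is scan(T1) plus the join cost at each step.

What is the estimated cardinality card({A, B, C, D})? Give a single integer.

50

Tables in S: A(20), B(150), C(20), D(40)
Edges inside S: A-D(d=4), A-B(d=5), A-C(d=4), D-B(d=10), D-C(d=2), B-C(d=30)
numerator = 20 * 150 * 20 * 40 = 2400000
denominator = 4 * 5 * 4 * 10 * 2 * 30 = 48000
card(S) = 2400000 / 48000 = 50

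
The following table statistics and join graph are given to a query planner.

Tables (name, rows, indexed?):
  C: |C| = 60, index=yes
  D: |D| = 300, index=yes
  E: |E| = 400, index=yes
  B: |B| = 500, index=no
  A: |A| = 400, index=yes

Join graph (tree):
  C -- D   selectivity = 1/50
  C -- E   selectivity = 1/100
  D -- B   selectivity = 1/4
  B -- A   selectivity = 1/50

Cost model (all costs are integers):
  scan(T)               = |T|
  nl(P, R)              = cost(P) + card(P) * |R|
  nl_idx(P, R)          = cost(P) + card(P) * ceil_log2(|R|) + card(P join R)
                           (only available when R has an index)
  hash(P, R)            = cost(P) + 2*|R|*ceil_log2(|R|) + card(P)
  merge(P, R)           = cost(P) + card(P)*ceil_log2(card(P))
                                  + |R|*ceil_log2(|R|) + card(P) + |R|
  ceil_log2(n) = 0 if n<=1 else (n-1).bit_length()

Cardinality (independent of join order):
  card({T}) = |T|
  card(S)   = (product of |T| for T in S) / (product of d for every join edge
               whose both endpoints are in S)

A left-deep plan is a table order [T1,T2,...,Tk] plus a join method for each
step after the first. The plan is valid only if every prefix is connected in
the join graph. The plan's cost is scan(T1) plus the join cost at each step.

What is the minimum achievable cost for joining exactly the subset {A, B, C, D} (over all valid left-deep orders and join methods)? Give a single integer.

61760

Selinger DP over subsets of {A,B,C,D}:
  {C}: scan cost=60, card=60
  {D}: scan cost=300, card=300
  {B}: scan cost=500, card=500
  {A}: scan cost=400, card=400
  {CD}: card=360; try (D,nl_idx)→960, (C,hash)→1320, (C,nl_idx)→2460, (D,merge)→3480, (C,merge)→3720, (D,hash)→5520 …(+2); best=960 via (D,nl_idx)
  {BD}: card=37500; try (D,hash)→6400, (B,merge)→8300, (D,merge)→8500, (B,hash)→9600, (D,nl_idx)→42500, (B,nl)→150300 …(+1); best=6400 via (D,hash)
  {AB}: card=4000; try (A,hash)→8200, (A,nl_idx)→9000, (B,merge)→9400, (A,merge)→9500, (B,hash)→9800, (B,nl)→200400 …(+1); best=8200 via (A,hash)
  {BCD}: card=45000; try (B,merge)→9560, (B,hash)→10320, (C,hash)→44620, (B,nl)→180960, (C,nl_idx)→276400, (C,merge)→644320 …(+1); best=9560 via (B,merge)
  {ABD}: card=300000; try (D,hash)→17600, (A,hash)→51100, (D,merge)→63200, (D,nl_idx)→344200, (A,nl_idx)→643900, (A,merge)→647900 …(+2); best=17600 via (D,hash)
  {ABCD}: card=360000; try (A,hash)→61760, (C,hash)→318320, (A,nl_idx)→774560, (A,merge)→778560, (C,nl_idx)→2177600, (C,merge)→6018020 …(+2); best=61760 via (A,hash)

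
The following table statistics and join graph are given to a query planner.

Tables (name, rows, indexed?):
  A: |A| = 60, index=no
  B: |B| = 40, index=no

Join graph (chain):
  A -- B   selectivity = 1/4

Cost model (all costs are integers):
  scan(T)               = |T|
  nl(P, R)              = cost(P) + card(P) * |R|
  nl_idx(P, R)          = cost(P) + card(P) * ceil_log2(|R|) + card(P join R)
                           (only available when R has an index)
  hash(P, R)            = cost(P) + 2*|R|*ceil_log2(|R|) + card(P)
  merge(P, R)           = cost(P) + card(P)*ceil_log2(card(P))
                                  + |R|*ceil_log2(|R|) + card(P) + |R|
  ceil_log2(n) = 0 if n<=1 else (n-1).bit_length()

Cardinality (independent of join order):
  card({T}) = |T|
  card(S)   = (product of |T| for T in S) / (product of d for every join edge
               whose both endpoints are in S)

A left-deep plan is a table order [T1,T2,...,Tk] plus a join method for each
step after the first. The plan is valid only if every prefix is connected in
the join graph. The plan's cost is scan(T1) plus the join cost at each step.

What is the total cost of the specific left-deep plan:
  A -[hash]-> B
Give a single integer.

600

step 1: scan A: cost=60, card=60
step 2: join B via hash
    card(P join B) = 60*40/(4) = 600
    cost = 60 + 2*40*6 + 60 = 600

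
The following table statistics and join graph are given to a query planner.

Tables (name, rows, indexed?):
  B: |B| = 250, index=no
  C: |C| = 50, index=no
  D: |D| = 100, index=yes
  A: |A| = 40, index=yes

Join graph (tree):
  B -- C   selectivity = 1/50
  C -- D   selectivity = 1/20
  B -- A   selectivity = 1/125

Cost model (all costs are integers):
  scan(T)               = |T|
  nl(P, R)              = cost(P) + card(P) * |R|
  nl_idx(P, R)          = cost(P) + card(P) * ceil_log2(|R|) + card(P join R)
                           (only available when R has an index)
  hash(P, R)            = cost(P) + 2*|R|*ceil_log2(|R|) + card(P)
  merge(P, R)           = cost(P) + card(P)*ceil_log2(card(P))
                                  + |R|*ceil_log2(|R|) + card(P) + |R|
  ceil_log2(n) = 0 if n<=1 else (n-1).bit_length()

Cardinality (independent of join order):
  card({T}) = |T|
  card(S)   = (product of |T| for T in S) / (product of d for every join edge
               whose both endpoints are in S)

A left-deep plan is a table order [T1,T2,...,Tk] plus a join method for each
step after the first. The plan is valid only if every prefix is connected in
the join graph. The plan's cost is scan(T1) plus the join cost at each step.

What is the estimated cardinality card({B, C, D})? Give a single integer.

Tables in S: B(250), C(50), D(100)
Edges inside S: B-C(d=50), C-D(d=20)
numerator = 250 * 50 * 100 = 1250000
denominator = 50 * 20 = 1000
card(S) = 1250000 / 1000 = 1250

1250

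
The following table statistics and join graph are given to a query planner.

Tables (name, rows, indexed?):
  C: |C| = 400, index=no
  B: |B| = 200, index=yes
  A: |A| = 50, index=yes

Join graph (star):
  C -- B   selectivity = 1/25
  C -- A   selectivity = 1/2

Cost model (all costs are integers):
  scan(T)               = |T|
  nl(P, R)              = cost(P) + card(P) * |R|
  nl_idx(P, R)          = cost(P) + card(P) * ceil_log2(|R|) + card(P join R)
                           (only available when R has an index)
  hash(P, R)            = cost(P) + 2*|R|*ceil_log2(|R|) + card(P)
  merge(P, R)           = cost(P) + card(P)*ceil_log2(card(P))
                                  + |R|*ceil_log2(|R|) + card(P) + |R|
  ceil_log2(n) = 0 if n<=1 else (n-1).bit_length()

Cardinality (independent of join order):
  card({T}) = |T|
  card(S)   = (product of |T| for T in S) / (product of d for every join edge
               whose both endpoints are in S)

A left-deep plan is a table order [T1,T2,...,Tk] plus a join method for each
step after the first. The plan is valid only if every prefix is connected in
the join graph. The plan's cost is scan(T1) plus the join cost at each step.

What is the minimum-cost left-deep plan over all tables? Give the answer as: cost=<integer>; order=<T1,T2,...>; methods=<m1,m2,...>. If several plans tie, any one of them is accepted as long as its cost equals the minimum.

Selinger DP (subsets sized 1..n):
  {C}: scan cost=400, card=400
  {B}: scan cost=200, card=200
  {A}: scan cost=50, card=50
  {BC}: card=3200; try (B,hash)→4000, (C,merge)→6000, (B,merge)→6200, (B,nl_idx)→6800, (C,hash)→7600, (C,nl)→80200 …(+1); best=4000 via (B,hash)
  {AC}: card=10000; try (A,hash)→1400, (C,merge)→4400, (A,merge)→4750, (C,hash)→7300, (A,nl_idx)→12800, (C,nl)→20050 …(+1); best=1400 via (A,hash)
  {ABC}: card=80000; try (A,hash)→7800, (B,hash)→14600, (A,merge)→45950, (A,nl_idx)→103200, (B,merge)→153200, (B,nl_idx)→161400 …(+2); best=7800 via (A,hash)

cost=7800; order=C,B,A; methods=hash,hash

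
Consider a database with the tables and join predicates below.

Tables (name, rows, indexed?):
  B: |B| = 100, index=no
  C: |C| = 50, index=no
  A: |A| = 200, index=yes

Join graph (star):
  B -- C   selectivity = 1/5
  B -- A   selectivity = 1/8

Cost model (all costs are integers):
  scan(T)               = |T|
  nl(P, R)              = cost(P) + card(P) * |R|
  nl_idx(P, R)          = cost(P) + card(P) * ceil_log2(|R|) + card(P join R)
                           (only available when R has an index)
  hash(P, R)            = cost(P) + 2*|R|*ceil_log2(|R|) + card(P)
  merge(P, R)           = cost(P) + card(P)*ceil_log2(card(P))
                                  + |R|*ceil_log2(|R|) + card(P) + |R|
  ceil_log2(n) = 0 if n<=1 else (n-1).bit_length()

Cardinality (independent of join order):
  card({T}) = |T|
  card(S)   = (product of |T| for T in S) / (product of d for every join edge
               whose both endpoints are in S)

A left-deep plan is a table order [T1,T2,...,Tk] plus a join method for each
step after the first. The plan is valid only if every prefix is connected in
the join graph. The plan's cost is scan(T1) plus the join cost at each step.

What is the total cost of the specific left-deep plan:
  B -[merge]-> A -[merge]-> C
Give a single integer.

step 1: scan B: cost=100, card=100
step 2: join A via merge
    card(P join A) = 100*200/(8) = 2500
    cost = 100 + 100*7 + 200*8 + 100 + 200 = 2700
step 3: join C via merge
    card(P join C) = 2500*50/(5) = 25000
    cost = 2700 + 2500*12 + 50*6 + 2500 + 50 = 35550

35550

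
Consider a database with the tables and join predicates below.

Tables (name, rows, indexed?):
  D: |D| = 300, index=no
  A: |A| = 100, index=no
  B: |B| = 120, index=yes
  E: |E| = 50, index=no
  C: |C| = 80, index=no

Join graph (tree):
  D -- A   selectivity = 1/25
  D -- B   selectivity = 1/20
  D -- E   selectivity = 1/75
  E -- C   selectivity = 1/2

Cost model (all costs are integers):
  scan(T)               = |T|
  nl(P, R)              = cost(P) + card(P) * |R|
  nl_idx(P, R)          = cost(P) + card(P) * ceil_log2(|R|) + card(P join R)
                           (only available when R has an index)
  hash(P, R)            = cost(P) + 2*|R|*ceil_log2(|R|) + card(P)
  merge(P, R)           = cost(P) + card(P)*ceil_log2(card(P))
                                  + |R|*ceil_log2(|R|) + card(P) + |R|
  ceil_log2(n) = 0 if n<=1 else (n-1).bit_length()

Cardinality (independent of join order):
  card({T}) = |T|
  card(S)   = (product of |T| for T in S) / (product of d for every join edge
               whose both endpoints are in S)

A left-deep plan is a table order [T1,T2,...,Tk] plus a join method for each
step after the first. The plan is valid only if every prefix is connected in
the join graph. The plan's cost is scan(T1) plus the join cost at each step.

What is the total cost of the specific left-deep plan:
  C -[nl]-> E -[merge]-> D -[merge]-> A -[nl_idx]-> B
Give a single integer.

559880

step 1: scan C: cost=80, card=80
step 2: join E via nl
    card(P join E) = 80*50/(2) = 2000
    cost = 80 + 80*50 = 4080
step 3: join D via merge
    card(P join D) = 2000*300/(75) = 8000
    cost = 4080 + 2000*11 + 300*9 + 2000 + 300 = 31080
step 4: join A via merge
    card(P join A) = 8000*100/(25) = 32000
    cost = 31080 + 8000*13 + 100*7 + 8000 + 100 = 143880
step 5: join B via nl_idx
    card(P join B) = 32000*120/(20) = 192000
    cost = 143880 + 32000*7 + 192000 = 559880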